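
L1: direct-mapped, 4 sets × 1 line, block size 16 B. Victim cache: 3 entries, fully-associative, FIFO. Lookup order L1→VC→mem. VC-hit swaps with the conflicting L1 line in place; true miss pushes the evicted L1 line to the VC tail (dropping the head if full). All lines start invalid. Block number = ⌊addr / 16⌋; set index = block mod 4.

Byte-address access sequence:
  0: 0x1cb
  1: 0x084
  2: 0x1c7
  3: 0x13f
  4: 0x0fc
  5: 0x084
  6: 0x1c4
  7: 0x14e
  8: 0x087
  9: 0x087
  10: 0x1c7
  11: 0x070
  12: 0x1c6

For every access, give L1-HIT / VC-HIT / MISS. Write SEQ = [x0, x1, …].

#0 0x1cb→b28/s0 MISS; vc=[]
#1 0x84→b8/s0 MISS; vc=[28]
#2 0x1c7→b28/s0 VC-HIT; vc=[8]
#3 0x13f→b19/s3 MISS; vc=[8]
#4 0xfc→b15/s3 MISS; vc=[8,19]
#5 0x84→b8/s0 VC-HIT; vc=[28,19]
#6 0x1c4→b28/s0 VC-HIT; vc=[8,19]
#7 0x14e→b20/s0 MISS; vc=[8,19,28]
#8 0x87→b8/s0 VC-HIT; vc=[20,19,28]
#9 0x87→b8/s0 L1-HIT; vc=[20,19,28]
#10 0x1c7→b28/s0 VC-HIT; vc=[20,19,8]
#11 0x70→b7/s3 MISS; vc=[19,8,15]
#12 0x1c6→b28/s0 L1-HIT; vc=[19,8,15]

SEQ = [MISS, MISS, VC-HIT, MISS, MISS, VC-HIT, VC-HIT, MISS, VC-HIT, L1-HIT, VC-HIT, MISS, L1-HIT]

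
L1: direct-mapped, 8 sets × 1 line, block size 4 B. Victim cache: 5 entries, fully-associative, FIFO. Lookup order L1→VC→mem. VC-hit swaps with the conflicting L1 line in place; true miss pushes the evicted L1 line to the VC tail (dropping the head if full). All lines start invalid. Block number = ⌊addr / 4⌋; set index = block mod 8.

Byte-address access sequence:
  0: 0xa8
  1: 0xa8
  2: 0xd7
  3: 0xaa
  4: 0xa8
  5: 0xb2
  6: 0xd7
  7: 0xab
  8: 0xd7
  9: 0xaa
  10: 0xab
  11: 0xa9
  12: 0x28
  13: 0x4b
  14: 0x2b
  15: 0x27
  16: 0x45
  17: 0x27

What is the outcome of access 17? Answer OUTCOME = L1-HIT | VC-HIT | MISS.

OUTCOME = VC-HIT

  [0] addr=0xa8 blk=42 s=2: MISS | VC []
  [1] addr=0xa8 blk=42 s=2: L1-HIT | VC []
  [2] addr=0xd7 blk=53 s=5: MISS | VC []
  [3] addr=0xaa blk=42 s=2: L1-HIT | VC []
  [4] addr=0xa8 blk=42 s=2: L1-HIT | VC []
  [5] addr=0xb2 blk=44 s=4: MISS | VC []
  [6] addr=0xd7 blk=53 s=5: L1-HIT | VC []
  [7] addr=0xab blk=42 s=2: L1-HIT | VC []
  [8] addr=0xd7 blk=53 s=5: L1-HIT | VC []
  [9] addr=0xaa blk=42 s=2: L1-HIT | VC []
  [10] addr=0xab blk=42 s=2: L1-HIT | VC []
  [11] addr=0xa9 blk=42 s=2: L1-HIT | VC []
  [12] addr=0x28 blk=10 s=2: MISS | VC [42]
  [13] addr=0x4b blk=18 s=2: MISS | VC [42, 10]
  [14] addr=0x2b blk=10 s=2: VC-HIT | VC [42, 18]
  [15] addr=0x27 blk=9 s=1: MISS | VC [42, 18]
  [16] addr=0x45 blk=17 s=1: MISS | VC [42, 18, 9]
  [17] addr=0x27 blk=9 s=1: VC-HIT | VC [42, 18, 17]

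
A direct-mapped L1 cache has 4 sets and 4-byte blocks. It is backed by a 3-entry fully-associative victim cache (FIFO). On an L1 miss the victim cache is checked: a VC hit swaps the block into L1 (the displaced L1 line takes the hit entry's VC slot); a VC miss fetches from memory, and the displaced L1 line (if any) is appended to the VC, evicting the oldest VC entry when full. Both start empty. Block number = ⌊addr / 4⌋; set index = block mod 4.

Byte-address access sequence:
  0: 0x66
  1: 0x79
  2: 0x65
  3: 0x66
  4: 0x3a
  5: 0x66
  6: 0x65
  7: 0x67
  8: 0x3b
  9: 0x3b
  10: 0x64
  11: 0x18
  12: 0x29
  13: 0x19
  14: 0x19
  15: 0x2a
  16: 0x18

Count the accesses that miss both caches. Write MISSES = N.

MISSES = 5

0: 0x66 (blk 25, set 1) → MISS  vc=[]
1: 0x79 (blk 30, set 2) → MISS  vc=[]
2: 0x65 (blk 25, set 1) → L1-HIT  vc=[]
3: 0x66 (blk 25, set 1) → L1-HIT  vc=[]
4: 0x3a (blk 14, set 2) → MISS  vc=[30]
5: 0x66 (blk 25, set 1) → L1-HIT  vc=[30]
6: 0x65 (blk 25, set 1) → L1-HIT  vc=[30]
7: 0x67 (blk 25, set 1) → L1-HIT  vc=[30]
8: 0x3b (blk 14, set 2) → L1-HIT  vc=[30]
9: 0x3b (blk 14, set 2) → L1-HIT  vc=[30]
10: 0x64 (blk 25, set 1) → L1-HIT  vc=[30]
11: 0x18 (blk 6, set 2) → MISS  vc=[30, 14]
12: 0x29 (blk 10, set 2) → MISS  vc=[30, 14, 6]
13: 0x19 (blk 6, set 2) → VC-HIT  vc=[30, 14, 10]
14: 0x19 (blk 6, set 2) → L1-HIT  vc=[30, 14, 10]
15: 0x2a (blk 10, set 2) → VC-HIT  vc=[30, 14, 6]
16: 0x18 (blk 6, set 2) → VC-HIT  vc=[30, 14, 10]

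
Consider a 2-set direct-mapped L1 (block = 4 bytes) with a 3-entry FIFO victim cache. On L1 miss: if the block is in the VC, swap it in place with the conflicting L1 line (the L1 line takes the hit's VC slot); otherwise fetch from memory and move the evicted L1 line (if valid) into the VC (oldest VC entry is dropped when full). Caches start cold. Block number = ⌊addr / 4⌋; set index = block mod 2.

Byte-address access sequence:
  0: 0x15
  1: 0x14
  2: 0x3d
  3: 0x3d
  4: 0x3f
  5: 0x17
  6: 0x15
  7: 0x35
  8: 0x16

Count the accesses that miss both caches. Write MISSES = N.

MISSES = 3

0: 0x15 (blk 5, set 1) → MISS  vc=[]
1: 0x14 (blk 5, set 1) → L1-HIT  vc=[]
2: 0x3d (blk 15, set 1) → MISS  vc=[5]
3: 0x3d (blk 15, set 1) → L1-HIT  vc=[5]
4: 0x3f (blk 15, set 1) → L1-HIT  vc=[5]
5: 0x17 (blk 5, set 1) → VC-HIT  vc=[15]
6: 0x15 (blk 5, set 1) → L1-HIT  vc=[15]
7: 0x35 (blk 13, set 1) → MISS  vc=[15, 5]
8: 0x16 (blk 5, set 1) → VC-HIT  vc=[15, 13]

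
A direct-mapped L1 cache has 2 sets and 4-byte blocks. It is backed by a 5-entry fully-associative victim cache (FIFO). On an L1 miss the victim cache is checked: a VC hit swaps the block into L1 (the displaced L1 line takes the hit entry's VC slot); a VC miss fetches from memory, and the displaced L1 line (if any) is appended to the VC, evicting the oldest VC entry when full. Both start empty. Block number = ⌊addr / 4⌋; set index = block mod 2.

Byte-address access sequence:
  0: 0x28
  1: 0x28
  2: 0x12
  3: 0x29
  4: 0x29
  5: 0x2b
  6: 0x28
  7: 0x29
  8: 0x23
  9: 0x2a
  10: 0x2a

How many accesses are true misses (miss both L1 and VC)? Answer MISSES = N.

MISSES = 3

  [0] addr=0x28 blk=10 s=0: MISS | VC []
  [1] addr=0x28 blk=10 s=0: L1-HIT | VC []
  [2] addr=0x12 blk=4 s=0: MISS | VC [10]
  [3] addr=0x29 blk=10 s=0: VC-HIT | VC [4]
  [4] addr=0x29 blk=10 s=0: L1-HIT | VC [4]
  [5] addr=0x2b blk=10 s=0: L1-HIT | VC [4]
  [6] addr=0x28 blk=10 s=0: L1-HIT | VC [4]
  [7] addr=0x29 blk=10 s=0: L1-HIT | VC [4]
  [8] addr=0x23 blk=8 s=0: MISS | VC [4, 10]
  [9] addr=0x2a blk=10 s=0: VC-HIT | VC [4, 8]
  [10] addr=0x2a blk=10 s=0: L1-HIT | VC [4, 8]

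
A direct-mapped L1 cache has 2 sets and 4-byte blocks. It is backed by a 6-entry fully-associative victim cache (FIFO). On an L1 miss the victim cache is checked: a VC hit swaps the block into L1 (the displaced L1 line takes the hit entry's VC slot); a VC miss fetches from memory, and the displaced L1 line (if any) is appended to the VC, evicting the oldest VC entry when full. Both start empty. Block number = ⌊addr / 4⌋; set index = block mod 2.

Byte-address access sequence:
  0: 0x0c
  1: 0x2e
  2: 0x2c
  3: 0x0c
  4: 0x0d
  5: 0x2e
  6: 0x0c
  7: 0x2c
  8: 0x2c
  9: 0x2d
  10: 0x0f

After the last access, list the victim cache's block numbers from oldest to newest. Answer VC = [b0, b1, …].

0: 0xc (blk 3, set 1) → MISS  vc=[]
1: 0x2e (blk 11, set 1) → MISS  vc=[3]
2: 0x2c (blk 11, set 1) → L1-HIT  vc=[3]
3: 0xc (blk 3, set 1) → VC-HIT  vc=[11]
4: 0xd (blk 3, set 1) → L1-HIT  vc=[11]
5: 0x2e (blk 11, set 1) → VC-HIT  vc=[3]
6: 0xc (blk 3, set 1) → VC-HIT  vc=[11]
7: 0x2c (blk 11, set 1) → VC-HIT  vc=[3]
8: 0x2c (blk 11, set 1) → L1-HIT  vc=[3]
9: 0x2d (blk 11, set 1) → L1-HIT  vc=[3]
10: 0xf (blk 3, set 1) → VC-HIT  vc=[11]

VC = [11]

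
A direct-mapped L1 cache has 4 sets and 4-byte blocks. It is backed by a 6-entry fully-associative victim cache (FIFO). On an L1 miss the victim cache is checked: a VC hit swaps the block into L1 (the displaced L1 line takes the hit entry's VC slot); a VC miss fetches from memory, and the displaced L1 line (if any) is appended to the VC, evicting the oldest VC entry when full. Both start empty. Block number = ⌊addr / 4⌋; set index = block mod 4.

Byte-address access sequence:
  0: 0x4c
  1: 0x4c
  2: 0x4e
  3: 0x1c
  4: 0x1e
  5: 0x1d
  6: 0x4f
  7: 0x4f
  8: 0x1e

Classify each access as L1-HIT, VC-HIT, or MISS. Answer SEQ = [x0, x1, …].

0: 0x4c (blk 19, set 3) → MISS  vc=[]
1: 0x4c (blk 19, set 3) → L1-HIT  vc=[]
2: 0x4e (blk 19, set 3) → L1-HIT  vc=[]
3: 0x1c (blk 7, set 3) → MISS  vc=[19]
4: 0x1e (blk 7, set 3) → L1-HIT  vc=[19]
5: 0x1d (blk 7, set 3) → L1-HIT  vc=[19]
6: 0x4f (blk 19, set 3) → VC-HIT  vc=[7]
7: 0x4f (blk 19, set 3) → L1-HIT  vc=[7]
8: 0x1e (blk 7, set 3) → VC-HIT  vc=[19]

SEQ = [MISS, L1-HIT, L1-HIT, MISS, L1-HIT, L1-HIT, VC-HIT, L1-HIT, VC-HIT]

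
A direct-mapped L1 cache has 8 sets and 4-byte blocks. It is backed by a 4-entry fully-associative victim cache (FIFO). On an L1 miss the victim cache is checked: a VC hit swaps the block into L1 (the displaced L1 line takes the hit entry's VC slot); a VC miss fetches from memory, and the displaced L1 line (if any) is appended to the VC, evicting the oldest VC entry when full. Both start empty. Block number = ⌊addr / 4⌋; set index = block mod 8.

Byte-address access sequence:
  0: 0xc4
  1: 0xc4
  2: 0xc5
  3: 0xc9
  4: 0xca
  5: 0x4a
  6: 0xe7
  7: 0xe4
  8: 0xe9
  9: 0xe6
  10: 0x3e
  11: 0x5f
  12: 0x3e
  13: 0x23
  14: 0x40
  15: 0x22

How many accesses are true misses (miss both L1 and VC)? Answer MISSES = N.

#0 0xc4→b49/s1 MISS; vc=[]
#1 0xc4→b49/s1 L1-HIT; vc=[]
#2 0xc5→b49/s1 L1-HIT; vc=[]
#3 0xc9→b50/s2 MISS; vc=[]
#4 0xca→b50/s2 L1-HIT; vc=[]
#5 0x4a→b18/s2 MISS; vc=[50]
#6 0xe7→b57/s1 MISS; vc=[50,49]
#7 0xe4→b57/s1 L1-HIT; vc=[50,49]
#8 0xe9→b58/s2 MISS; vc=[50,49,18]
#9 0xe6→b57/s1 L1-HIT; vc=[50,49,18]
#10 0x3e→b15/s7 MISS; vc=[50,49,18]
#11 0x5f→b23/s7 MISS; vc=[50,49,18,15]
#12 0x3e→b15/s7 VC-HIT; vc=[50,49,18,23]
#13 0x23→b8/s0 MISS; vc=[50,49,18,23]
#14 0x40→b16/s0 MISS; vc=[49,18,23,8]
#15 0x22→b8/s0 VC-HIT; vc=[49,18,23,16]

MISSES = 9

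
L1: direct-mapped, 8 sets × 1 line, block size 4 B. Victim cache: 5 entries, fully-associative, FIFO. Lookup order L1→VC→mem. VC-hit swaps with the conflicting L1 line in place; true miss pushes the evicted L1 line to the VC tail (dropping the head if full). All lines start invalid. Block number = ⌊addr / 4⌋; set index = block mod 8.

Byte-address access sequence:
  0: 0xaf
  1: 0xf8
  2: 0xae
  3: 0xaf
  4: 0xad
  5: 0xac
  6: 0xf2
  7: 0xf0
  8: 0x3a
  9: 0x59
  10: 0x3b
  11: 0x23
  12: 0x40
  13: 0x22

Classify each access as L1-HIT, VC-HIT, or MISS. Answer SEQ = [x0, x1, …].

0: 0xaf (blk 43, set 3) → MISS  vc=[]
1: 0xf8 (blk 62, set 6) → MISS  vc=[]
2: 0xae (blk 43, set 3) → L1-HIT  vc=[]
3: 0xaf (blk 43, set 3) → L1-HIT  vc=[]
4: 0xad (blk 43, set 3) → L1-HIT  vc=[]
5: 0xac (blk 43, set 3) → L1-HIT  vc=[]
6: 0xf2 (blk 60, set 4) → MISS  vc=[]
7: 0xf0 (blk 60, set 4) → L1-HIT  vc=[]
8: 0x3a (blk 14, set 6) → MISS  vc=[62]
9: 0x59 (blk 22, set 6) → MISS  vc=[62, 14]
10: 0x3b (blk 14, set 6) → VC-HIT  vc=[62, 22]
11: 0x23 (blk 8, set 0) → MISS  vc=[62, 22]
12: 0x40 (blk 16, set 0) → MISS  vc=[62, 22, 8]
13: 0x22 (blk 8, set 0) → VC-HIT  vc=[62, 22, 16]

SEQ = [MISS, MISS, L1-HIT, L1-HIT, L1-HIT, L1-HIT, MISS, L1-HIT, MISS, MISS, VC-HIT, MISS, MISS, VC-HIT]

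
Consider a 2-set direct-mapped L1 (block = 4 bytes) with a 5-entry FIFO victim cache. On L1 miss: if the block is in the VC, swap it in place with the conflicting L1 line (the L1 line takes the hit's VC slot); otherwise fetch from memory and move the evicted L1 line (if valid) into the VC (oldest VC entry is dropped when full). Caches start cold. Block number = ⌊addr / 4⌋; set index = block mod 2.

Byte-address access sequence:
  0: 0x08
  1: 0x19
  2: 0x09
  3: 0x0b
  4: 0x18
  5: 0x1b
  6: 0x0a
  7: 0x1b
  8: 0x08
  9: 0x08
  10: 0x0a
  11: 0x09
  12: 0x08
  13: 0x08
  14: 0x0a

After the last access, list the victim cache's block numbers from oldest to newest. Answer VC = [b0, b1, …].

VC = [6]

#0 0x8→b2/s0 MISS; vc=[]
#1 0x19→b6/s0 MISS; vc=[2]
#2 0x9→b2/s0 VC-HIT; vc=[6]
#3 0xb→b2/s0 L1-HIT; vc=[6]
#4 0x18→b6/s0 VC-HIT; vc=[2]
#5 0x1b→b6/s0 L1-HIT; vc=[2]
#6 0xa→b2/s0 VC-HIT; vc=[6]
#7 0x1b→b6/s0 VC-HIT; vc=[2]
#8 0x8→b2/s0 VC-HIT; vc=[6]
#9 0x8→b2/s0 L1-HIT; vc=[6]
#10 0xa→b2/s0 L1-HIT; vc=[6]
#11 0x9→b2/s0 L1-HIT; vc=[6]
#12 0x8→b2/s0 L1-HIT; vc=[6]
#13 0x8→b2/s0 L1-HIT; vc=[6]
#14 0xa→b2/s0 L1-HIT; vc=[6]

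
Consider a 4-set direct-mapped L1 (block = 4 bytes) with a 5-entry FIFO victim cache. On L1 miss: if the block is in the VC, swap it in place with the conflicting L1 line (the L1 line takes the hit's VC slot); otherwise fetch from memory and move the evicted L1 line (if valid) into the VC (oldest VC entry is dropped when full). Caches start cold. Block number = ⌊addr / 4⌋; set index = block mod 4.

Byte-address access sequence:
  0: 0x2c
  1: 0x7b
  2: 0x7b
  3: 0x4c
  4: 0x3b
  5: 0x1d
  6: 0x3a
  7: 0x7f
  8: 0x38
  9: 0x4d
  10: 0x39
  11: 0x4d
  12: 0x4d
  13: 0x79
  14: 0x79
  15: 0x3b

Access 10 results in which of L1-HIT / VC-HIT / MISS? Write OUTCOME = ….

  [0] addr=0x2c blk=11 s=3: MISS | VC []
  [1] addr=0x7b blk=30 s=2: MISS | VC []
  [2] addr=0x7b blk=30 s=2: L1-HIT | VC []
  [3] addr=0x4c blk=19 s=3: MISS | VC [11]
  [4] addr=0x3b blk=14 s=2: MISS | VC [11, 30]
  [5] addr=0x1d blk=7 s=3: MISS | VC [11, 30, 19]
  [6] addr=0x3a blk=14 s=2: L1-HIT | VC [11, 30, 19]
  [7] addr=0x7f blk=31 s=3: MISS | VC [11, 30, 19, 7]
  [8] addr=0x38 blk=14 s=2: L1-HIT | VC [11, 30, 19, 7]
  [9] addr=0x4d blk=19 s=3: VC-HIT | VC [11, 30, 31, 7]
  [10] addr=0x39 blk=14 s=2: L1-HIT | VC [11, 30, 31, 7]
  [11] addr=0x4d blk=19 s=3: L1-HIT | VC [11, 30, 31, 7]
  [12] addr=0x4d blk=19 s=3: L1-HIT | VC [11, 30, 31, 7]
  [13] addr=0x79 blk=30 s=2: VC-HIT | VC [11, 14, 31, 7]
  [14] addr=0x79 blk=30 s=2: L1-HIT | VC [11, 14, 31, 7]
  [15] addr=0x3b blk=14 s=2: VC-HIT | VC [11, 30, 31, 7]

OUTCOME = L1-HIT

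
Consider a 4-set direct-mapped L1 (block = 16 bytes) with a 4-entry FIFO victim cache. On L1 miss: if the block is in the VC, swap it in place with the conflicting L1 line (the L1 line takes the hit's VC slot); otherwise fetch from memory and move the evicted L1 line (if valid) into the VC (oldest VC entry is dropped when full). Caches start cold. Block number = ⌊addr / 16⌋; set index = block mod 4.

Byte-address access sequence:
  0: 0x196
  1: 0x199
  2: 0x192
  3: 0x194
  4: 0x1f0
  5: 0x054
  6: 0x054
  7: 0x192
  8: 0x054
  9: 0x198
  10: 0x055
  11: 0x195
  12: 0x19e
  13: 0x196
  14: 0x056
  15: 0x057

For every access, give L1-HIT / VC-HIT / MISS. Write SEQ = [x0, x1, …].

SEQ = [MISS, L1-HIT, L1-HIT, L1-HIT, MISS, MISS, L1-HIT, VC-HIT, VC-HIT, VC-HIT, VC-HIT, VC-HIT, L1-HIT, L1-HIT, VC-HIT, L1-HIT]

0: 0x196 (blk 25, set 1) → MISS  vc=[]
1: 0x199 (blk 25, set 1) → L1-HIT  vc=[]
2: 0x192 (blk 25, set 1) → L1-HIT  vc=[]
3: 0x194 (blk 25, set 1) → L1-HIT  vc=[]
4: 0x1f0 (blk 31, set 3) → MISS  vc=[]
5: 0x54 (blk 5, set 1) → MISS  vc=[25]
6: 0x54 (blk 5, set 1) → L1-HIT  vc=[25]
7: 0x192 (blk 25, set 1) → VC-HIT  vc=[5]
8: 0x54 (blk 5, set 1) → VC-HIT  vc=[25]
9: 0x198 (blk 25, set 1) → VC-HIT  vc=[5]
10: 0x55 (blk 5, set 1) → VC-HIT  vc=[25]
11: 0x195 (blk 25, set 1) → VC-HIT  vc=[5]
12: 0x19e (blk 25, set 1) → L1-HIT  vc=[5]
13: 0x196 (blk 25, set 1) → L1-HIT  vc=[5]
14: 0x56 (blk 5, set 1) → VC-HIT  vc=[25]
15: 0x57 (blk 5, set 1) → L1-HIT  vc=[25]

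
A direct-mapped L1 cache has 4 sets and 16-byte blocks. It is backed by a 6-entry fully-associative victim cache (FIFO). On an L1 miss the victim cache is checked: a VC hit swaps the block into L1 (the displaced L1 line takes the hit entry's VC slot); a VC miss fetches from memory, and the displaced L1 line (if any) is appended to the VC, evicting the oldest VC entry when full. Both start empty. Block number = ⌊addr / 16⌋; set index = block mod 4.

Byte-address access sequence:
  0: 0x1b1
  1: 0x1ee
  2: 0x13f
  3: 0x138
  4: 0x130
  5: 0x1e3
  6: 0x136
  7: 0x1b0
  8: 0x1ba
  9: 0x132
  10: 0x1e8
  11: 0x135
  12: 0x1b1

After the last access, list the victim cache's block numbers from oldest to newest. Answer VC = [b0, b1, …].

VC = [19]

#0 0x1b1→b27/s3 MISS; vc=[]
#1 0x1ee→b30/s2 MISS; vc=[]
#2 0x13f→b19/s3 MISS; vc=[27]
#3 0x138→b19/s3 L1-HIT; vc=[27]
#4 0x130→b19/s3 L1-HIT; vc=[27]
#5 0x1e3→b30/s2 L1-HIT; vc=[27]
#6 0x136→b19/s3 L1-HIT; vc=[27]
#7 0x1b0→b27/s3 VC-HIT; vc=[19]
#8 0x1ba→b27/s3 L1-HIT; vc=[19]
#9 0x132→b19/s3 VC-HIT; vc=[27]
#10 0x1e8→b30/s2 L1-HIT; vc=[27]
#11 0x135→b19/s3 L1-HIT; vc=[27]
#12 0x1b1→b27/s3 VC-HIT; vc=[19]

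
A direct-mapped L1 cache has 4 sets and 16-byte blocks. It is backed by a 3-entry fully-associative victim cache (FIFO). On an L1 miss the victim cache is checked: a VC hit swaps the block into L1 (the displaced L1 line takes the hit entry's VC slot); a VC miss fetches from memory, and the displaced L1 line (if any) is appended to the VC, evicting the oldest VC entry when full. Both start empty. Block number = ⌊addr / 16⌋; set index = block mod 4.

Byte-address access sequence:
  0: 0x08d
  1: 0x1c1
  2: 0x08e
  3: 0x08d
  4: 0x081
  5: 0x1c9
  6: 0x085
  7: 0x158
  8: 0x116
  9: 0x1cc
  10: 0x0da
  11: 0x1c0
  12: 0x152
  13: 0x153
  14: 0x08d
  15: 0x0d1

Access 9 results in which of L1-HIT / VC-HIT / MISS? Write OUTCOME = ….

0: 0x8d (blk 8, set 0) → MISS  vc=[]
1: 0x1c1 (blk 28, set 0) → MISS  vc=[8]
2: 0x8e (blk 8, set 0) → VC-HIT  vc=[28]
3: 0x8d (blk 8, set 0) → L1-HIT  vc=[28]
4: 0x81 (blk 8, set 0) → L1-HIT  vc=[28]
5: 0x1c9 (blk 28, set 0) → VC-HIT  vc=[8]
6: 0x85 (blk 8, set 0) → VC-HIT  vc=[28]
7: 0x158 (blk 21, set 1) → MISS  vc=[28]
8: 0x116 (blk 17, set 1) → MISS  vc=[28, 21]
9: 0x1cc (blk 28, set 0) → VC-HIT  vc=[8, 21]
10: 0xda (blk 13, set 1) → MISS  vc=[8, 21, 17]
11: 0x1c0 (blk 28, set 0) → L1-HIT  vc=[8, 21, 17]
12: 0x152 (blk 21, set 1) → VC-HIT  vc=[8, 13, 17]
13: 0x153 (blk 21, set 1) → L1-HIT  vc=[8, 13, 17]
14: 0x8d (blk 8, set 0) → VC-HIT  vc=[28, 13, 17]
15: 0xd1 (blk 13, set 1) → VC-HIT  vc=[28, 21, 17]

OUTCOME = VC-HIT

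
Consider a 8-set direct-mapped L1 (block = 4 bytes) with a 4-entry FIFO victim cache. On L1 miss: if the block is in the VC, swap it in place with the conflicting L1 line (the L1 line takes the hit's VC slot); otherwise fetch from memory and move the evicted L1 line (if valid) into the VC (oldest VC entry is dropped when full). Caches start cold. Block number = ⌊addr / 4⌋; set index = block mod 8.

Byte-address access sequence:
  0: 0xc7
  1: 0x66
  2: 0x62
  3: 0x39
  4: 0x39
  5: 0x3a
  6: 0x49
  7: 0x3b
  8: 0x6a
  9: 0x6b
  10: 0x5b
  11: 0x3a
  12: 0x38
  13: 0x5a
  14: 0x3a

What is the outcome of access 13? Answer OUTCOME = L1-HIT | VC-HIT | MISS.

0: 0xc7 (blk 49, set 1) → MISS  vc=[]
1: 0x66 (blk 25, set 1) → MISS  vc=[49]
2: 0x62 (blk 24, set 0) → MISS  vc=[49]
3: 0x39 (blk 14, set 6) → MISS  vc=[49]
4: 0x39 (blk 14, set 6) → L1-HIT  vc=[49]
5: 0x3a (blk 14, set 6) → L1-HIT  vc=[49]
6: 0x49 (blk 18, set 2) → MISS  vc=[49]
7: 0x3b (blk 14, set 6) → L1-HIT  vc=[49]
8: 0x6a (blk 26, set 2) → MISS  vc=[49, 18]
9: 0x6b (blk 26, set 2) → L1-HIT  vc=[49, 18]
10: 0x5b (blk 22, set 6) → MISS  vc=[49, 18, 14]
11: 0x3a (blk 14, set 6) → VC-HIT  vc=[49, 18, 22]
12: 0x38 (blk 14, set 6) → L1-HIT  vc=[49, 18, 22]
13: 0x5a (blk 22, set 6) → VC-HIT  vc=[49, 18, 14]
14: 0x3a (blk 14, set 6) → VC-HIT  vc=[49, 18, 22]

OUTCOME = VC-HIT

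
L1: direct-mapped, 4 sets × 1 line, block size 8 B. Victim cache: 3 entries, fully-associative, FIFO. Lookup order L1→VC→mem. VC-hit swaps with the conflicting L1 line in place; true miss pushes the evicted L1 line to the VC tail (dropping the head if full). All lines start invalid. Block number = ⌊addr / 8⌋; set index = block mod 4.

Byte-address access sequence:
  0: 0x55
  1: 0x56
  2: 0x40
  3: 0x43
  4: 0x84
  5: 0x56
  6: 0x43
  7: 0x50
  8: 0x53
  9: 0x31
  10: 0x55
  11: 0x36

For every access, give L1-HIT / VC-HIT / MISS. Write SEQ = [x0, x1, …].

0: 0x55 (blk 10, set 2) → MISS  vc=[]
1: 0x56 (blk 10, set 2) → L1-HIT  vc=[]
2: 0x40 (blk 8, set 0) → MISS  vc=[]
3: 0x43 (blk 8, set 0) → L1-HIT  vc=[]
4: 0x84 (blk 16, set 0) → MISS  vc=[8]
5: 0x56 (blk 10, set 2) → L1-HIT  vc=[8]
6: 0x43 (blk 8, set 0) → VC-HIT  vc=[16]
7: 0x50 (blk 10, set 2) → L1-HIT  vc=[16]
8: 0x53 (blk 10, set 2) → L1-HIT  vc=[16]
9: 0x31 (blk 6, set 2) → MISS  vc=[16, 10]
10: 0x55 (blk 10, set 2) → VC-HIT  vc=[16, 6]
11: 0x36 (blk 6, set 2) → VC-HIT  vc=[16, 10]

SEQ = [MISS, L1-HIT, MISS, L1-HIT, MISS, L1-HIT, VC-HIT, L1-HIT, L1-HIT, MISS, VC-HIT, VC-HIT]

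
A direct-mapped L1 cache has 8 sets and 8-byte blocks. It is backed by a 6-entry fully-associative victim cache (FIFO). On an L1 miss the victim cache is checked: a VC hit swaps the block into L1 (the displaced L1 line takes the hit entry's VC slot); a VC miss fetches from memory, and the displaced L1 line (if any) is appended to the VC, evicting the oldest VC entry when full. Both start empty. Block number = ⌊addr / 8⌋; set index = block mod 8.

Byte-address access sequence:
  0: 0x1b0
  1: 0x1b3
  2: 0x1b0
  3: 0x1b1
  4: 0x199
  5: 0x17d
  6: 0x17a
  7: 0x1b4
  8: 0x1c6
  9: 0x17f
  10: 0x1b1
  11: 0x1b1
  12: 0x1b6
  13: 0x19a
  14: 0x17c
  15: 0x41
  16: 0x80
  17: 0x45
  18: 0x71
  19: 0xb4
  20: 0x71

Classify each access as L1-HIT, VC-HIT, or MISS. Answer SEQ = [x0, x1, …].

SEQ = [MISS, L1-HIT, L1-HIT, L1-HIT, MISS, MISS, L1-HIT, L1-HIT, MISS, L1-HIT, L1-HIT, L1-HIT, L1-HIT, L1-HIT, L1-HIT, MISS, MISS, VC-HIT, MISS, MISS, VC-HIT]

0: 0x1b0 (blk 54, set 6) → MISS  vc=[]
1: 0x1b3 (blk 54, set 6) → L1-HIT  vc=[]
2: 0x1b0 (blk 54, set 6) → L1-HIT  vc=[]
3: 0x1b1 (blk 54, set 6) → L1-HIT  vc=[]
4: 0x199 (blk 51, set 3) → MISS  vc=[]
5: 0x17d (blk 47, set 7) → MISS  vc=[]
6: 0x17a (blk 47, set 7) → L1-HIT  vc=[]
7: 0x1b4 (blk 54, set 6) → L1-HIT  vc=[]
8: 0x1c6 (blk 56, set 0) → MISS  vc=[]
9: 0x17f (blk 47, set 7) → L1-HIT  vc=[]
10: 0x1b1 (blk 54, set 6) → L1-HIT  vc=[]
11: 0x1b1 (blk 54, set 6) → L1-HIT  vc=[]
12: 0x1b6 (blk 54, set 6) → L1-HIT  vc=[]
13: 0x19a (blk 51, set 3) → L1-HIT  vc=[]
14: 0x17c (blk 47, set 7) → L1-HIT  vc=[]
15: 0x41 (blk 8, set 0) → MISS  vc=[56]
16: 0x80 (blk 16, set 0) → MISS  vc=[56, 8]
17: 0x45 (blk 8, set 0) → VC-HIT  vc=[56, 16]
18: 0x71 (blk 14, set 6) → MISS  vc=[56, 16, 54]
19: 0xb4 (blk 22, set 6) → MISS  vc=[56, 16, 54, 14]
20: 0x71 (blk 14, set 6) → VC-HIT  vc=[56, 16, 54, 22]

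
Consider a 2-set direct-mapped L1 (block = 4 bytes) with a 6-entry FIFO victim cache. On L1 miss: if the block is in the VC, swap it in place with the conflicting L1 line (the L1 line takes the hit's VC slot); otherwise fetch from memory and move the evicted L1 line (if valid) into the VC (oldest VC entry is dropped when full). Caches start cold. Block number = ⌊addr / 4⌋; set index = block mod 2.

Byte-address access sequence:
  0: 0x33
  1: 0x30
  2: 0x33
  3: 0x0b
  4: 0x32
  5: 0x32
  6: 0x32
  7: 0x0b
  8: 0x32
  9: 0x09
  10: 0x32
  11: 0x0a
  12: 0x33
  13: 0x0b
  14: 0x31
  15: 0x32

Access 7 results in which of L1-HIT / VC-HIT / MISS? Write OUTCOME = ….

#0 0x33→b12/s0 MISS; vc=[]
#1 0x30→b12/s0 L1-HIT; vc=[]
#2 0x33→b12/s0 L1-HIT; vc=[]
#3 0xb→b2/s0 MISS; vc=[12]
#4 0x32→b12/s0 VC-HIT; vc=[2]
#5 0x32→b12/s0 L1-HIT; vc=[2]
#6 0x32→b12/s0 L1-HIT; vc=[2]
#7 0xb→b2/s0 VC-HIT; vc=[12]
#8 0x32→b12/s0 VC-HIT; vc=[2]
#9 0x9→b2/s0 VC-HIT; vc=[12]
#10 0x32→b12/s0 VC-HIT; vc=[2]
#11 0xa→b2/s0 VC-HIT; vc=[12]
#12 0x33→b12/s0 VC-HIT; vc=[2]
#13 0xb→b2/s0 VC-HIT; vc=[12]
#14 0x31→b12/s0 VC-HIT; vc=[2]
#15 0x32→b12/s0 L1-HIT; vc=[2]

OUTCOME = VC-HIT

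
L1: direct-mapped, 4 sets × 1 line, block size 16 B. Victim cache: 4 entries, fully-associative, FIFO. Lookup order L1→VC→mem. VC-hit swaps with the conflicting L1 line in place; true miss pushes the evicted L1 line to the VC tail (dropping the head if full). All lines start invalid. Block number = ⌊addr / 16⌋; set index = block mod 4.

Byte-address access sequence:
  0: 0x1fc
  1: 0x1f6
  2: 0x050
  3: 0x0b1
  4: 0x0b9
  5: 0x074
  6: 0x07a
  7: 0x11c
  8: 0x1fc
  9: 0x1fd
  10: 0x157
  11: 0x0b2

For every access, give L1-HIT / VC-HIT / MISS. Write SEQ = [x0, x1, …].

#0 0x1fc→b31/s3 MISS; vc=[]
#1 0x1f6→b31/s3 L1-HIT; vc=[]
#2 0x50→b5/s1 MISS; vc=[]
#3 0xb1→b11/s3 MISS; vc=[31]
#4 0xb9→b11/s3 L1-HIT; vc=[31]
#5 0x74→b7/s3 MISS; vc=[31,11]
#6 0x7a→b7/s3 L1-HIT; vc=[31,11]
#7 0x11c→b17/s1 MISS; vc=[31,11,5]
#8 0x1fc→b31/s3 VC-HIT; vc=[7,11,5]
#9 0x1fd→b31/s3 L1-HIT; vc=[7,11,5]
#10 0x157→b21/s1 MISS; vc=[7,11,5,17]
#11 0xb2→b11/s3 VC-HIT; vc=[7,31,5,17]

SEQ = [MISS, L1-HIT, MISS, MISS, L1-HIT, MISS, L1-HIT, MISS, VC-HIT, L1-HIT, MISS, VC-HIT]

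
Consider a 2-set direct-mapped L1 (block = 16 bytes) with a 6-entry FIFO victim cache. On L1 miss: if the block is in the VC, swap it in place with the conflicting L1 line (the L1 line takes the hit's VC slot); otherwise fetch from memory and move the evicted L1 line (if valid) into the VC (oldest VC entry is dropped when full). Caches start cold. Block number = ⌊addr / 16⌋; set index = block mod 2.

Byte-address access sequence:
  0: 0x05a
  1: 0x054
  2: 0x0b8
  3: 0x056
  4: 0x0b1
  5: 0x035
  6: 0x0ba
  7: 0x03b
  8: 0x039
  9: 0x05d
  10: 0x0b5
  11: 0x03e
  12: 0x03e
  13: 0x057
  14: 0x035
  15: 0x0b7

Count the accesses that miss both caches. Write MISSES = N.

MISSES = 3

0: 0x5a (blk 5, set 1) → MISS  vc=[]
1: 0x54 (blk 5, set 1) → L1-HIT  vc=[]
2: 0xb8 (blk 11, set 1) → MISS  vc=[5]
3: 0x56 (blk 5, set 1) → VC-HIT  vc=[11]
4: 0xb1 (blk 11, set 1) → VC-HIT  vc=[5]
5: 0x35 (blk 3, set 1) → MISS  vc=[5, 11]
6: 0xba (blk 11, set 1) → VC-HIT  vc=[5, 3]
7: 0x3b (blk 3, set 1) → VC-HIT  vc=[5, 11]
8: 0x39 (blk 3, set 1) → L1-HIT  vc=[5, 11]
9: 0x5d (blk 5, set 1) → VC-HIT  vc=[3, 11]
10: 0xb5 (blk 11, set 1) → VC-HIT  vc=[3, 5]
11: 0x3e (blk 3, set 1) → VC-HIT  vc=[11, 5]
12: 0x3e (blk 3, set 1) → L1-HIT  vc=[11, 5]
13: 0x57 (blk 5, set 1) → VC-HIT  vc=[11, 3]
14: 0x35 (blk 3, set 1) → VC-HIT  vc=[11, 5]
15: 0xb7 (blk 11, set 1) → VC-HIT  vc=[3, 5]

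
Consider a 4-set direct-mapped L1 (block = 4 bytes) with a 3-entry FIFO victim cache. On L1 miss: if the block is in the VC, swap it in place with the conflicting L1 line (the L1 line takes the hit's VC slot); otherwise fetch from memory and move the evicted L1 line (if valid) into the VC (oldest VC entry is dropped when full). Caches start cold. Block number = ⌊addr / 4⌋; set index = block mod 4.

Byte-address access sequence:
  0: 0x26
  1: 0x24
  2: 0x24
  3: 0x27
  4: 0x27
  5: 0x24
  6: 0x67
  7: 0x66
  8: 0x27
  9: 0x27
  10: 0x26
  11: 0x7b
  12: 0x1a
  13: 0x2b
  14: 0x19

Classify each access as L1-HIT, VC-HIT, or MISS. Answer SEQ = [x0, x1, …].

SEQ = [MISS, L1-HIT, L1-HIT, L1-HIT, L1-HIT, L1-HIT, MISS, L1-HIT, VC-HIT, L1-HIT, L1-HIT, MISS, MISS, MISS, VC-HIT]

  [0] addr=0x26 blk=9 s=1: MISS | VC []
  [1] addr=0x24 blk=9 s=1: L1-HIT | VC []
  [2] addr=0x24 blk=9 s=1: L1-HIT | VC []
  [3] addr=0x27 blk=9 s=1: L1-HIT | VC []
  [4] addr=0x27 blk=9 s=1: L1-HIT | VC []
  [5] addr=0x24 blk=9 s=1: L1-HIT | VC []
  [6] addr=0x67 blk=25 s=1: MISS | VC [9]
  [7] addr=0x66 blk=25 s=1: L1-HIT | VC [9]
  [8] addr=0x27 blk=9 s=1: VC-HIT | VC [25]
  [9] addr=0x27 blk=9 s=1: L1-HIT | VC [25]
  [10] addr=0x26 blk=9 s=1: L1-HIT | VC [25]
  [11] addr=0x7b blk=30 s=2: MISS | VC [25]
  [12] addr=0x1a blk=6 s=2: MISS | VC [25, 30]
  [13] addr=0x2b blk=10 s=2: MISS | VC [25, 30, 6]
  [14] addr=0x19 blk=6 s=2: VC-HIT | VC [25, 30, 10]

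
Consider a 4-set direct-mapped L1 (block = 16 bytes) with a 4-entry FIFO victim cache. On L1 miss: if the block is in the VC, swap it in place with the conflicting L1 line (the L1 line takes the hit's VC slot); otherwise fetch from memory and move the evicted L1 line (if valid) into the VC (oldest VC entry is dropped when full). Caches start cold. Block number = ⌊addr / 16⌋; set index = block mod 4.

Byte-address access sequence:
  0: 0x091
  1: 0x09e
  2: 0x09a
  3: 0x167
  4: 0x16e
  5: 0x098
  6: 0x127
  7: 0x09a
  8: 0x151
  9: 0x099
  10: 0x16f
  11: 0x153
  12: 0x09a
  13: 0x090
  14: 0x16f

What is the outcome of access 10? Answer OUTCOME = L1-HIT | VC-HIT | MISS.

  [0] addr=0x91 blk=9 s=1: MISS | VC []
  [1] addr=0x9e blk=9 s=1: L1-HIT | VC []
  [2] addr=0x9a blk=9 s=1: L1-HIT | VC []
  [3] addr=0x167 blk=22 s=2: MISS | VC []
  [4] addr=0x16e blk=22 s=2: L1-HIT | VC []
  [5] addr=0x98 blk=9 s=1: L1-HIT | VC []
  [6] addr=0x127 blk=18 s=2: MISS | VC [22]
  [7] addr=0x9a blk=9 s=1: L1-HIT | VC [22]
  [8] addr=0x151 blk=21 s=1: MISS | VC [22, 9]
  [9] addr=0x99 blk=9 s=1: VC-HIT | VC [22, 21]
  [10] addr=0x16f blk=22 s=2: VC-HIT | VC [18, 21]
  [11] addr=0x153 blk=21 s=1: VC-HIT | VC [18, 9]
  [12] addr=0x9a blk=9 s=1: VC-HIT | VC [18, 21]
  [13] addr=0x90 blk=9 s=1: L1-HIT | VC [18, 21]
  [14] addr=0x16f blk=22 s=2: L1-HIT | VC [18, 21]

OUTCOME = VC-HIT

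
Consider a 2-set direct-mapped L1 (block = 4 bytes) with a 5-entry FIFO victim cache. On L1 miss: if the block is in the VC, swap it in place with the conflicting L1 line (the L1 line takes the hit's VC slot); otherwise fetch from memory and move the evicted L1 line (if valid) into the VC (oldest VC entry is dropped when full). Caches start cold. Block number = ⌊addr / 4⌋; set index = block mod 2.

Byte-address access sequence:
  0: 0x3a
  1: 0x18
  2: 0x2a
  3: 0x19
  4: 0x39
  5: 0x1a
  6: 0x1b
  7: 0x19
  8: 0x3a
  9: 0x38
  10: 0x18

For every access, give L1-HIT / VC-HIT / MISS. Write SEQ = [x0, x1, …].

SEQ = [MISS, MISS, MISS, VC-HIT, VC-HIT, VC-HIT, L1-HIT, L1-HIT, VC-HIT, L1-HIT, VC-HIT]

#0 0x3a→b14/s0 MISS; vc=[]
#1 0x18→b6/s0 MISS; vc=[14]
#2 0x2a→b10/s0 MISS; vc=[14,6]
#3 0x19→b6/s0 VC-HIT; vc=[14,10]
#4 0x39→b14/s0 VC-HIT; vc=[6,10]
#5 0x1a→b6/s0 VC-HIT; vc=[14,10]
#6 0x1b→b6/s0 L1-HIT; vc=[14,10]
#7 0x19→b6/s0 L1-HIT; vc=[14,10]
#8 0x3a→b14/s0 VC-HIT; vc=[6,10]
#9 0x38→b14/s0 L1-HIT; vc=[6,10]
#10 0x18→b6/s0 VC-HIT; vc=[14,10]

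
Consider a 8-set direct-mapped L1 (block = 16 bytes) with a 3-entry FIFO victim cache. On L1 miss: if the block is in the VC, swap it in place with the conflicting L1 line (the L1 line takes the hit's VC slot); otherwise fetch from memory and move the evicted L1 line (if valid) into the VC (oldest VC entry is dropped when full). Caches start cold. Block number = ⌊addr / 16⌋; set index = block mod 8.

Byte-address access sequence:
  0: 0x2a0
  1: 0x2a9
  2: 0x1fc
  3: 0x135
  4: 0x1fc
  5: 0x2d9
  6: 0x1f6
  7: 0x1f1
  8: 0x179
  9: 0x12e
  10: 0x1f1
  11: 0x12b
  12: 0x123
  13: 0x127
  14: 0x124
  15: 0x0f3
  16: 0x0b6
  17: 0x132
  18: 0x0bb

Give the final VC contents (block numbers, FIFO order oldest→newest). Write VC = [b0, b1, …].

VC = [42, 31, 19]

0: 0x2a0 (blk 42, set 2) → MISS  vc=[]
1: 0x2a9 (blk 42, set 2) → L1-HIT  vc=[]
2: 0x1fc (blk 31, set 7) → MISS  vc=[]
3: 0x135 (blk 19, set 3) → MISS  vc=[]
4: 0x1fc (blk 31, set 7) → L1-HIT  vc=[]
5: 0x2d9 (blk 45, set 5) → MISS  vc=[]
6: 0x1f6 (blk 31, set 7) → L1-HIT  vc=[]
7: 0x1f1 (blk 31, set 7) → L1-HIT  vc=[]
8: 0x179 (blk 23, set 7) → MISS  vc=[31]
9: 0x12e (blk 18, set 2) → MISS  vc=[31, 42]
10: 0x1f1 (blk 31, set 7) → VC-HIT  vc=[23, 42]
11: 0x12b (blk 18, set 2) → L1-HIT  vc=[23, 42]
12: 0x123 (blk 18, set 2) → L1-HIT  vc=[23, 42]
13: 0x127 (blk 18, set 2) → L1-HIT  vc=[23, 42]
14: 0x124 (blk 18, set 2) → L1-HIT  vc=[23, 42]
15: 0xf3 (blk 15, set 7) → MISS  vc=[23, 42, 31]
16: 0xb6 (blk 11, set 3) → MISS  vc=[42, 31, 19]
17: 0x132 (blk 19, set 3) → VC-HIT  vc=[42, 31, 11]
18: 0xbb (blk 11, set 3) → VC-HIT  vc=[42, 31, 19]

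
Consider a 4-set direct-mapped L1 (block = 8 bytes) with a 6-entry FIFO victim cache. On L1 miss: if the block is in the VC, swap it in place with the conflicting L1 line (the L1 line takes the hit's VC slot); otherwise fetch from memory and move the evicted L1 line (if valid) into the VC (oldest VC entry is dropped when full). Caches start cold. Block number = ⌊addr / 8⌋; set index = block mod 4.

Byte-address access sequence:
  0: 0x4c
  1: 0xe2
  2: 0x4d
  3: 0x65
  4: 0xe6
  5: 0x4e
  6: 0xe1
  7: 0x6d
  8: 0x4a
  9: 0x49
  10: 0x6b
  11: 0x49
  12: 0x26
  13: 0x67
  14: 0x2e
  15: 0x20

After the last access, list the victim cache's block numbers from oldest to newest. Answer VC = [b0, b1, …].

0: 0x4c (blk 9, set 1) → MISS  vc=[]
1: 0xe2 (blk 28, set 0) → MISS  vc=[]
2: 0x4d (blk 9, set 1) → L1-HIT  vc=[]
3: 0x65 (blk 12, set 0) → MISS  vc=[28]
4: 0xe6 (blk 28, set 0) → VC-HIT  vc=[12]
5: 0x4e (blk 9, set 1) → L1-HIT  vc=[12]
6: 0xe1 (blk 28, set 0) → L1-HIT  vc=[12]
7: 0x6d (blk 13, set 1) → MISS  vc=[12, 9]
8: 0x4a (blk 9, set 1) → VC-HIT  vc=[12, 13]
9: 0x49 (blk 9, set 1) → L1-HIT  vc=[12, 13]
10: 0x6b (blk 13, set 1) → VC-HIT  vc=[12, 9]
11: 0x49 (blk 9, set 1) → VC-HIT  vc=[12, 13]
12: 0x26 (blk 4, set 0) → MISS  vc=[12, 13, 28]
13: 0x67 (blk 12, set 0) → VC-HIT  vc=[4, 13, 28]
14: 0x2e (blk 5, set 1) → MISS  vc=[4, 13, 28, 9]
15: 0x20 (blk 4, set 0) → VC-HIT  vc=[12, 13, 28, 9]

VC = [12, 13, 28, 9]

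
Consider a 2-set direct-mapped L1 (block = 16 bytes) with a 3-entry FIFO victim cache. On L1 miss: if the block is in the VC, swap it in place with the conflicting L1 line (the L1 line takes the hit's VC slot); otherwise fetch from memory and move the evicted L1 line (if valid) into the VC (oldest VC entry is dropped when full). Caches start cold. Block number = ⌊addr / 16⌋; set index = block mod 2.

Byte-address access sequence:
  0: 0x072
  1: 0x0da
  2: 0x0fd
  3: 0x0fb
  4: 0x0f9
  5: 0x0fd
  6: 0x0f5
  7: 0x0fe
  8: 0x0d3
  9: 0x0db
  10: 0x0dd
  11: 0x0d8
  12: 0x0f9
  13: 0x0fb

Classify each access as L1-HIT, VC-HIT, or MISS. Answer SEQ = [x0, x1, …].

0: 0x72 (blk 7, set 1) → MISS  vc=[]
1: 0xda (blk 13, set 1) → MISS  vc=[7]
2: 0xfd (blk 15, set 1) → MISS  vc=[7, 13]
3: 0xfb (blk 15, set 1) → L1-HIT  vc=[7, 13]
4: 0xf9 (blk 15, set 1) → L1-HIT  vc=[7, 13]
5: 0xfd (blk 15, set 1) → L1-HIT  vc=[7, 13]
6: 0xf5 (blk 15, set 1) → L1-HIT  vc=[7, 13]
7: 0xfe (blk 15, set 1) → L1-HIT  vc=[7, 13]
8: 0xd3 (blk 13, set 1) → VC-HIT  vc=[7, 15]
9: 0xdb (blk 13, set 1) → L1-HIT  vc=[7, 15]
10: 0xdd (blk 13, set 1) → L1-HIT  vc=[7, 15]
11: 0xd8 (blk 13, set 1) → L1-HIT  vc=[7, 15]
12: 0xf9 (blk 15, set 1) → VC-HIT  vc=[7, 13]
13: 0xfb (blk 15, set 1) → L1-HIT  vc=[7, 13]

SEQ = [MISS, MISS, MISS, L1-HIT, L1-HIT, L1-HIT, L1-HIT, L1-HIT, VC-HIT, L1-HIT, L1-HIT, L1-HIT, VC-HIT, L1-HIT]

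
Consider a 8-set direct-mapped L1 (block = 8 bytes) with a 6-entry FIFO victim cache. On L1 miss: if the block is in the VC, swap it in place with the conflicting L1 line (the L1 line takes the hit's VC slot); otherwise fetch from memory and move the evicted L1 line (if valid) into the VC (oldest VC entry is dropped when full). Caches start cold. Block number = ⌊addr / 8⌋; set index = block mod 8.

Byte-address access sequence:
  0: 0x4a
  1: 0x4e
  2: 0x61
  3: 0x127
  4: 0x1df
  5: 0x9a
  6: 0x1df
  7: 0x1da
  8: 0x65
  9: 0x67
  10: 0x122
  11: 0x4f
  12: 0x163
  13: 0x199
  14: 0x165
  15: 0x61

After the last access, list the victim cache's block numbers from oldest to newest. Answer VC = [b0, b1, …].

VC = [44, 19, 36, 59]

0: 0x4a (blk 9, set 1) → MISS  vc=[]
1: 0x4e (blk 9, set 1) → L1-HIT  vc=[]
2: 0x61 (blk 12, set 4) → MISS  vc=[]
3: 0x127 (blk 36, set 4) → MISS  vc=[12]
4: 0x1df (blk 59, set 3) → MISS  vc=[12]
5: 0x9a (blk 19, set 3) → MISS  vc=[12, 59]
6: 0x1df (blk 59, set 3) → VC-HIT  vc=[12, 19]
7: 0x1da (blk 59, set 3) → L1-HIT  vc=[12, 19]
8: 0x65 (blk 12, set 4) → VC-HIT  vc=[36, 19]
9: 0x67 (blk 12, set 4) → L1-HIT  vc=[36, 19]
10: 0x122 (blk 36, set 4) → VC-HIT  vc=[12, 19]
11: 0x4f (blk 9, set 1) → L1-HIT  vc=[12, 19]
12: 0x163 (blk 44, set 4) → MISS  vc=[12, 19, 36]
13: 0x199 (blk 51, set 3) → MISS  vc=[12, 19, 36, 59]
14: 0x165 (blk 44, set 4) → L1-HIT  vc=[12, 19, 36, 59]
15: 0x61 (blk 12, set 4) → VC-HIT  vc=[44, 19, 36, 59]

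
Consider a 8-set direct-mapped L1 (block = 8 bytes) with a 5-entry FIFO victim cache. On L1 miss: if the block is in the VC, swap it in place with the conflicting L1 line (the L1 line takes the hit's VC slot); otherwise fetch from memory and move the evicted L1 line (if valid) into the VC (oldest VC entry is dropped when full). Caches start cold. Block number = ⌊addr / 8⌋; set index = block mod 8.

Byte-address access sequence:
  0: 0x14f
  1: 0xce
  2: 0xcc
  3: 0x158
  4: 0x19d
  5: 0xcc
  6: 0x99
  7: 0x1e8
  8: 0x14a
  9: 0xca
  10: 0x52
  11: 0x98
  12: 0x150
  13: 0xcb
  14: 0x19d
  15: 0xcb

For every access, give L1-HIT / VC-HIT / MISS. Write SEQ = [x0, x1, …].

  [0] addr=0x14f blk=41 s=1: MISS | VC []
  [1] addr=0xce blk=25 s=1: MISS | VC [41]
  [2] addr=0xcc blk=25 s=1: L1-HIT | VC [41]
  [3] addr=0x158 blk=43 s=3: MISS | VC [41]
  [4] addr=0x19d blk=51 s=3: MISS | VC [41, 43]
  [5] addr=0xcc blk=25 s=1: L1-HIT | VC [41, 43]
  [6] addr=0x99 blk=19 s=3: MISS | VC [41, 43, 51]
  [7] addr=0x1e8 blk=61 s=5: MISS | VC [41, 43, 51]
  [8] addr=0x14a blk=41 s=1: VC-HIT | VC [25, 43, 51]
  [9] addr=0xca blk=25 s=1: VC-HIT | VC [41, 43, 51]
  [10] addr=0x52 blk=10 s=2: MISS | VC [41, 43, 51]
  [11] addr=0x98 blk=19 s=3: L1-HIT | VC [41, 43, 51]
  [12] addr=0x150 blk=42 s=2: MISS | VC [41, 43, 51, 10]
  [13] addr=0xcb blk=25 s=1: L1-HIT | VC [41, 43, 51, 10]
  [14] addr=0x19d blk=51 s=3: VC-HIT | VC [41, 43, 19, 10]
  [15] addr=0xcb blk=25 s=1: L1-HIT | VC [41, 43, 19, 10]

SEQ = [MISS, MISS, L1-HIT, MISS, MISS, L1-HIT, MISS, MISS, VC-HIT, VC-HIT, MISS, L1-HIT, MISS, L1-HIT, VC-HIT, L1-HIT]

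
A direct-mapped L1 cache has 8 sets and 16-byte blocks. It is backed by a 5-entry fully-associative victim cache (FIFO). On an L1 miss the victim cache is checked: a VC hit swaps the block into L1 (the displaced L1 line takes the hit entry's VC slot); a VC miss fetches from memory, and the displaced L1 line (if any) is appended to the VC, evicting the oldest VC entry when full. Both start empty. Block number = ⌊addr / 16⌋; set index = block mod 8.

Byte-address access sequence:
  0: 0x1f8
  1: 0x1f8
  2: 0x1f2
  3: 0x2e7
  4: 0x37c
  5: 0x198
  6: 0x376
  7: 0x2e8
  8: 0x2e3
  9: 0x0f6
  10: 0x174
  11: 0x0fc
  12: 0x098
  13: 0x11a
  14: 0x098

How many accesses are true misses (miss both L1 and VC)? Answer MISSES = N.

0: 0x1f8 (blk 31, set 7) → MISS  vc=[]
1: 0x1f8 (blk 31, set 7) → L1-HIT  vc=[]
2: 0x1f2 (blk 31, set 7) → L1-HIT  vc=[]
3: 0x2e7 (blk 46, set 6) → MISS  vc=[]
4: 0x37c (blk 55, set 7) → MISS  vc=[31]
5: 0x198 (blk 25, set 1) → MISS  vc=[31]
6: 0x376 (blk 55, set 7) → L1-HIT  vc=[31]
7: 0x2e8 (blk 46, set 6) → L1-HIT  vc=[31]
8: 0x2e3 (blk 46, set 6) → L1-HIT  vc=[31]
9: 0xf6 (blk 15, set 7) → MISS  vc=[31, 55]
10: 0x174 (blk 23, set 7) → MISS  vc=[31, 55, 15]
11: 0xfc (blk 15, set 7) → VC-HIT  vc=[31, 55, 23]
12: 0x98 (blk 9, set 1) → MISS  vc=[31, 55, 23, 25]
13: 0x11a (blk 17, set 1) → MISS  vc=[31, 55, 23, 25, 9]
14: 0x98 (blk 9, set 1) → VC-HIT  vc=[31, 55, 23, 25, 17]

MISSES = 8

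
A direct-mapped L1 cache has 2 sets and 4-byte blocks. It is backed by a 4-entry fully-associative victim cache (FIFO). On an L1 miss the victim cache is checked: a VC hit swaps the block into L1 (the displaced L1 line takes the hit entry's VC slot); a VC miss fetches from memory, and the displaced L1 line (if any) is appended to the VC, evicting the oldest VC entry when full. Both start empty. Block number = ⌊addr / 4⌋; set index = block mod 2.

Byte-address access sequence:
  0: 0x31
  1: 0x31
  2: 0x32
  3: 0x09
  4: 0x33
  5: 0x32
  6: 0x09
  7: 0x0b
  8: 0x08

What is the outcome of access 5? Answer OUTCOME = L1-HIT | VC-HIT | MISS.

  [0] addr=0x31 blk=12 s=0: MISS | VC []
  [1] addr=0x31 blk=12 s=0: L1-HIT | VC []
  [2] addr=0x32 blk=12 s=0: L1-HIT | VC []
  [3] addr=0x9 blk=2 s=0: MISS | VC [12]
  [4] addr=0x33 blk=12 s=0: VC-HIT | VC [2]
  [5] addr=0x32 blk=12 s=0: L1-HIT | VC [2]
  [6] addr=0x9 blk=2 s=0: VC-HIT | VC [12]
  [7] addr=0xb blk=2 s=0: L1-HIT | VC [12]
  [8] addr=0x8 blk=2 s=0: L1-HIT | VC [12]

OUTCOME = L1-HIT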